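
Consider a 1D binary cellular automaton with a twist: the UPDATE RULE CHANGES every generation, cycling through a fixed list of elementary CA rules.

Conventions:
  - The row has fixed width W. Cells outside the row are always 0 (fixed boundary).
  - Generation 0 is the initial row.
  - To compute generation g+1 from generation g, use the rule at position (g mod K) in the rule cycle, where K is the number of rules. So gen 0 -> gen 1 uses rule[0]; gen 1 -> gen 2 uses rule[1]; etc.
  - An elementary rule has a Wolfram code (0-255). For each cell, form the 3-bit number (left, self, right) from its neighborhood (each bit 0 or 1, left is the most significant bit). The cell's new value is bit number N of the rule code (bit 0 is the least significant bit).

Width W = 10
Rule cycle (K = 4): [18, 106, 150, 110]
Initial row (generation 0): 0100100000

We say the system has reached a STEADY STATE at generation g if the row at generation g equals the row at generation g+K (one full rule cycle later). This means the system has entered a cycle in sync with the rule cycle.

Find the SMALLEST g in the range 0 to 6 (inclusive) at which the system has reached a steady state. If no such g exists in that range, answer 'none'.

Gen 0: 0100100000
Gen 1 (rule 18): 1011010000
Gen 2 (rule 106): 0111100000
Gen 3 (rule 150): 1011010000
Gen 4 (rule 110): 1111110000
Gen 5 (rule 18): 0000001000
Gen 6 (rule 106): 0000010000
Gen 7 (rule 150): 0000111000
Gen 8 (rule 110): 0001101000
Gen 9 (rule 18): 0010000100
Gen 10 (rule 106): 0100001000

Answer: none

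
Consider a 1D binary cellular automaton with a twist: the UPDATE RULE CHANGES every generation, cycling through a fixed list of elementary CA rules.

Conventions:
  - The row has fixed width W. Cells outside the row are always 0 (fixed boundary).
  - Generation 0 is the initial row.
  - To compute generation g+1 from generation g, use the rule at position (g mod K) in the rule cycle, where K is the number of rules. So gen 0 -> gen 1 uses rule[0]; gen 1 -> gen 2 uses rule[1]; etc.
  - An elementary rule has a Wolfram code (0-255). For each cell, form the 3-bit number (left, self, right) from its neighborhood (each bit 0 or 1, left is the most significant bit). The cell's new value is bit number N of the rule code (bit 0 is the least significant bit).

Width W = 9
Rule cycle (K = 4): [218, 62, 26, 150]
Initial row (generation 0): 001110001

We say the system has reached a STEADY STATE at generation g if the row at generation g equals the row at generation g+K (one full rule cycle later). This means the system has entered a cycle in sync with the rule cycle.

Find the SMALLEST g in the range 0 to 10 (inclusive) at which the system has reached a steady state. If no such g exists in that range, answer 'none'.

Gen 0: 001110001
Gen 1 (rule 218): 011111010
Gen 2 (rule 62): 110000111
Gen 3 (rule 26): 101001100
Gen 4 (rule 150): 101110010
Gen 5 (rule 218): 001111101
Gen 6 (rule 62): 011000011
Gen 7 (rule 26): 110100110
Gen 8 (rule 150): 000111001
Gen 9 (rule 218): 001111110
Gen 10 (rule 62): 011000001
Gen 11 (rule 26): 110100010
Gen 12 (rule 150): 000110111
Gen 13 (rule 218): 001110111
Gen 14 (rule 62): 011001100

Answer: none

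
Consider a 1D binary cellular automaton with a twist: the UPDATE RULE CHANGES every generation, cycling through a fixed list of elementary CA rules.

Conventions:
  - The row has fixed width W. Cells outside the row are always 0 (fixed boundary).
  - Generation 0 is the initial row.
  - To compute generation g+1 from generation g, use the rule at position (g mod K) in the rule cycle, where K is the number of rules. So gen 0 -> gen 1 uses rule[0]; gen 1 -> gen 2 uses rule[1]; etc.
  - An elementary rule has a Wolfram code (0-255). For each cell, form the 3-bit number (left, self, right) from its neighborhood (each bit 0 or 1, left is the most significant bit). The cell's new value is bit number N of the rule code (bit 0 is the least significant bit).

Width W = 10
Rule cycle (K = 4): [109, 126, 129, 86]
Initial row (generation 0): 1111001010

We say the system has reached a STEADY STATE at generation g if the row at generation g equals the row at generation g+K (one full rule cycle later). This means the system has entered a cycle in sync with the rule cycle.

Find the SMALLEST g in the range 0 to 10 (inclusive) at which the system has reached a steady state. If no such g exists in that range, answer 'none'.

Gen 0: 1111001010
Gen 1 (rule 109): 1001001110
Gen 2 (rule 126): 1111111011
Gen 3 (rule 129): 0111110000
Gen 4 (rule 86): 1000011000
Gen 5 (rule 109): 1011011011
Gen 6 (rule 126): 1111111111
Gen 7 (rule 129): 0111111110
Gen 8 (rule 86): 1000000011
Gen 9 (rule 109): 1011111011
Gen 10 (rule 126): 1110001111
Gen 11 (rule 129): 0100100110
Gen 12 (rule 86): 1111111011
Gen 13 (rule 109): 1000001111
Gen 14 (rule 126): 1100011001

Answer: none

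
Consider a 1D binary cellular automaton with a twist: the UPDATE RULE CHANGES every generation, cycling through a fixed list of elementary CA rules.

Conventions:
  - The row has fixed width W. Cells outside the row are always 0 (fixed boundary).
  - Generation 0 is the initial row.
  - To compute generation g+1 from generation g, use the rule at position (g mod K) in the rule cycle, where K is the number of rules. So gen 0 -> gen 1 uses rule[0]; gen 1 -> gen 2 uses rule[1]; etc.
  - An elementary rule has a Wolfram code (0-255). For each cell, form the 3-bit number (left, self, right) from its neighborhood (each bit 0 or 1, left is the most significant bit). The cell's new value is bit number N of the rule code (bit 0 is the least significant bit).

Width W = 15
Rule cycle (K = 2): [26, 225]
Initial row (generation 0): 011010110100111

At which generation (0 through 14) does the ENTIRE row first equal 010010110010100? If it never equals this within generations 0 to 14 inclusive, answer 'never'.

Gen 0: 011010110100111
Gen 1 (rule 26): 110000100011100
Gen 2 (rule 225): 010110001001101
Gen 3 (rule 26): 100101010111000
Gen 4 (rule 225): 000010101011011
Gen 5 (rule 26): 000100000010010
Gen 6 (rule 225): 110001111000000
Gen 7 (rule 26): 101011000100000
Gen 8 (rule 225): 010101010001111
Gen 9 (rule 26): 100000001011000
Gen 10 (rule 225): 001111100101011
Gen 11 (rule 26): 011000011000010
Gen 12 (rule 225): 001011001011000
Gen 13 (rule 26): 010010110010100
Gen 14 (rule 225): 000001010001001

Answer: 13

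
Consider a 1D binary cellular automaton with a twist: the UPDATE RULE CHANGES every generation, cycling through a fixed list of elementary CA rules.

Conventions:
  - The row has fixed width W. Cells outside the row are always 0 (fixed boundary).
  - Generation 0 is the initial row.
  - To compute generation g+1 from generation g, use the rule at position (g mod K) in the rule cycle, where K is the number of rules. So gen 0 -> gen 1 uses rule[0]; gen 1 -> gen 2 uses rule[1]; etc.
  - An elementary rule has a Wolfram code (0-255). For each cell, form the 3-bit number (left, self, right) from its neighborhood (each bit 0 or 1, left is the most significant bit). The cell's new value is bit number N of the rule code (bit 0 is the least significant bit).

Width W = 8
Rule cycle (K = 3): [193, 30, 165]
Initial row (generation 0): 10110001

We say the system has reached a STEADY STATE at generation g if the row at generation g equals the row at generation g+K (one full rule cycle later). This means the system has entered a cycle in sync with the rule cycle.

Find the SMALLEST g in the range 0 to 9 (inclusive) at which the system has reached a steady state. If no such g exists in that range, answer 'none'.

Gen 0: 10110001
Gen 1 (rule 193): 00010100
Gen 2 (rule 30): 00110110
Gen 3 (rule 165): 10001000
Gen 4 (rule 193): 00100011
Gen 5 (rule 30): 01110110
Gen 6 (rule 165): 00101000
Gen 7 (rule 193): 10000011
Gen 8 (rule 30): 11000110
Gen 9 (rule 165): 00010000
Gen 10 (rule 193): 11000111
Gen 11 (rule 30): 10101100
Gen 12 (rule 165): 11110001

Answer: none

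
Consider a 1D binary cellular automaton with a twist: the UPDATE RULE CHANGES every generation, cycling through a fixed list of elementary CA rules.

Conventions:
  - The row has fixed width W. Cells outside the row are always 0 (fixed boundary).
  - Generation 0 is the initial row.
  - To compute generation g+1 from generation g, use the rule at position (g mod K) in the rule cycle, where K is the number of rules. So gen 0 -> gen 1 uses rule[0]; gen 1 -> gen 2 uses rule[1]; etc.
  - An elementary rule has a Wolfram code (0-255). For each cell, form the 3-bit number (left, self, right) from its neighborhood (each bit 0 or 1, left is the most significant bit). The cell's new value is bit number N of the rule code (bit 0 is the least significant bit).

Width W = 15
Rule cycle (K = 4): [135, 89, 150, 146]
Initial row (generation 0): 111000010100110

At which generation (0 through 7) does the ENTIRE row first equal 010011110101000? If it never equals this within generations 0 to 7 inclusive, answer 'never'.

Answer: 1

Derivation:
Gen 0: 111000010100110
Gen 1 (rule 135): 010011110101000
Gen 2 (rule 89): 001010010000111
Gen 3 (rule 150): 011011111001010
Gen 4 (rule 146): 100001110110001
Gen 5 (rule 135): 101110100000111
Gen 6 (rule 89): 001010011110101
Gen 7 (rule 150): 011011101100101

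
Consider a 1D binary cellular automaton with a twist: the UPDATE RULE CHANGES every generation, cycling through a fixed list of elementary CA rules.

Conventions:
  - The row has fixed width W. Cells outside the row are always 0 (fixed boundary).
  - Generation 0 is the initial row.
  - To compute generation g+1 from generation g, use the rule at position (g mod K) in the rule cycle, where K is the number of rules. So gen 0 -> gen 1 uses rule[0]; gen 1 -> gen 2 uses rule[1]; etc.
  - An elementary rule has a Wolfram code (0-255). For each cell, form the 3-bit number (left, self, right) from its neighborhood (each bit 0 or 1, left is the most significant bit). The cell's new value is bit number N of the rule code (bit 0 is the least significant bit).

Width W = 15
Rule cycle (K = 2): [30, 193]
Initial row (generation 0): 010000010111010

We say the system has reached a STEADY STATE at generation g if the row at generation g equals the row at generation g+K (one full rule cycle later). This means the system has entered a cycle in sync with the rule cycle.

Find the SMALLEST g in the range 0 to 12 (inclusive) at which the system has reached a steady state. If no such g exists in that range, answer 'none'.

Gen 0: 010000010111010
Gen 1 (rule 30): 111000110100011
Gen 2 (rule 193): 011010010001001
Gen 3 (rule 30): 110011111011111
Gen 4 (rule 193): 010001111001111
Gen 5 (rule 30): 111011000111000
Gen 6 (rule 193): 011001010011011
Gen 7 (rule 30): 110111011110010
Gen 8 (rule 193): 010011001110000
Gen 9 (rule 30): 111110111001000
Gen 10 (rule 193): 011110011000011
Gen 11 (rule 30): 110001110100110
Gen 12 (rule 193): 010100110000010
Gen 13 (rule 30): 110111101000111
Gen 14 (rule 193): 010011100010011

Answer: none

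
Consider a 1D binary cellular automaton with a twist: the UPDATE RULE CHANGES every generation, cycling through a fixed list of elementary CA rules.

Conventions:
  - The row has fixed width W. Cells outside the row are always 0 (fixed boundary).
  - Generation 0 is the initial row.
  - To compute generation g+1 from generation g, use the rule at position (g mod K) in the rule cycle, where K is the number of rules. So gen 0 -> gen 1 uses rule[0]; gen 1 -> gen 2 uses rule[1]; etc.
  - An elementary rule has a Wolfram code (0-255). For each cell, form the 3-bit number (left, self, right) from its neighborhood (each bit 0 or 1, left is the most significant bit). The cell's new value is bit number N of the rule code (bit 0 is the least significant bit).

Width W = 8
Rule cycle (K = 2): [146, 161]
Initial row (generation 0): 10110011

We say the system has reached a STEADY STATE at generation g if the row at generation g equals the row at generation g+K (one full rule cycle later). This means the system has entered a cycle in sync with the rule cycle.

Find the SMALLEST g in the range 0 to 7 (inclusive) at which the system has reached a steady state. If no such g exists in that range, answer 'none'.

Gen 0: 10110011
Gen 1 (rule 146): 00001100
Gen 2 (rule 161): 11100001
Gen 3 (rule 146): 01010010
Gen 4 (rule 161): 00100000
Gen 5 (rule 146): 01010000
Gen 6 (rule 161): 00100111
Gen 7 (rule 146): 01011010
Gen 8 (rule 161): 00100100
Gen 9 (rule 146): 01011010

Answer: 7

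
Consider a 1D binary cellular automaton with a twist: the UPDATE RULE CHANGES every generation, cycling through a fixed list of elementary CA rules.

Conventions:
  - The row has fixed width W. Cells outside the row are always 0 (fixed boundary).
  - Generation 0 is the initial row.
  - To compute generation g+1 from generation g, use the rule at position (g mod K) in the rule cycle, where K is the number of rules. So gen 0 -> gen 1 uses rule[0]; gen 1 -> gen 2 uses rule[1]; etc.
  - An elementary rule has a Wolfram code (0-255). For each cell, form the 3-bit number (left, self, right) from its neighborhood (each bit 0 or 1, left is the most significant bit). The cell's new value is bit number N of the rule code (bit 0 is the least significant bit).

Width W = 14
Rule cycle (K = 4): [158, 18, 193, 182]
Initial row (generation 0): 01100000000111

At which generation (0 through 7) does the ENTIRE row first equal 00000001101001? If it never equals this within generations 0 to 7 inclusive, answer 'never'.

Answer: never

Derivation:
Gen 0: 01100000000111
Gen 1 (rule 158): 11010000001110
Gen 2 (rule 18): 00001000010001
Gen 3 (rule 193): 11100011000100
Gen 4 (rule 182): 01010100101110
Gen 5 (rule 158): 11010111101101
Gen 6 (rule 18): 00000000000000
Gen 7 (rule 193): 11111111111111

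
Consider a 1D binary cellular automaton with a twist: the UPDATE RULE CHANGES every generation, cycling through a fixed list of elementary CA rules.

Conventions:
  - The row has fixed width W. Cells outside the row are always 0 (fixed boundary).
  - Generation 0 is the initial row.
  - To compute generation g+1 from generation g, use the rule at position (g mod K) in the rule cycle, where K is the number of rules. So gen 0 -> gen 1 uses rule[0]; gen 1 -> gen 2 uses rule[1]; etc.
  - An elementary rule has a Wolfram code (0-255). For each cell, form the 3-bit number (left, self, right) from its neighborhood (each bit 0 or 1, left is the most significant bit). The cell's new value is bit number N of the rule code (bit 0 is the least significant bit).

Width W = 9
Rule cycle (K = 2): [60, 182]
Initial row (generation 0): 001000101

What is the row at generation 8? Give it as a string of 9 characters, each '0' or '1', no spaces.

Gen 0: 001000101
Gen 1 (rule 60): 001100111
Gen 2 (rule 182): 010011010
Gen 3 (rule 60): 011010111
Gen 4 (rule 182): 100111010
Gen 5 (rule 60): 110100111
Gen 6 (rule 182): 001111010
Gen 7 (rule 60): 001000111
Gen 8 (rule 182): 011101010

Answer: 011101010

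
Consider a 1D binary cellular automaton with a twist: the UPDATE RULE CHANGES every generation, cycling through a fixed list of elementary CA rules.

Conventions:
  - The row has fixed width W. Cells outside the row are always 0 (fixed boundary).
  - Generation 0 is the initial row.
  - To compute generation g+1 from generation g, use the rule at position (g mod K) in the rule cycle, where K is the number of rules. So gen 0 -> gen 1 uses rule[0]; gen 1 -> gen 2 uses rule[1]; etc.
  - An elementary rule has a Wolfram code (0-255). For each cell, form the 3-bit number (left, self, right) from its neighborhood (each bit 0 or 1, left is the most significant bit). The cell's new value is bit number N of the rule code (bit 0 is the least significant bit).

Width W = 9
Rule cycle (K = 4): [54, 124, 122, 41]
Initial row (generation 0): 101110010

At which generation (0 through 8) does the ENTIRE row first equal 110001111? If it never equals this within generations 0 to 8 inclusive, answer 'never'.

Gen 0: 101110010
Gen 1 (rule 54): 110001111
Gen 2 (rule 124): 111001001
Gen 3 (rule 122): 101110110
Gen 4 (rule 41): 011001100
Gen 5 (rule 54): 100110010
Gen 6 (rule 124): 110111011
Gen 7 (rule 122): 111101111
Gen 8 (rule 41): 100011000

Answer: 1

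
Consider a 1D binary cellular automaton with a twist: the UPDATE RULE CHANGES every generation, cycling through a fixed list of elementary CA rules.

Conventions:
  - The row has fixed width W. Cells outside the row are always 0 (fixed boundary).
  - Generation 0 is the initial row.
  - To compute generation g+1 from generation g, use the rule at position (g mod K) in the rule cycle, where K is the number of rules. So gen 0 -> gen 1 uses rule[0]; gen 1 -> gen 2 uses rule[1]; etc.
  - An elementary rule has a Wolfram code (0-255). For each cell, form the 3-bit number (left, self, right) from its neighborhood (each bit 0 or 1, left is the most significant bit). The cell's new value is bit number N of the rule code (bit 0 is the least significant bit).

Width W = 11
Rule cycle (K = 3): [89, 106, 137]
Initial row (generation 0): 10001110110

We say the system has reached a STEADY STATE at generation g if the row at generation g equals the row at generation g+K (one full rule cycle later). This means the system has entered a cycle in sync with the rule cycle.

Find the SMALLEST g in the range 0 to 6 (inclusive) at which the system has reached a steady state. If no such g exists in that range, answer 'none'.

Gen 0: 10001110110
Gen 1 (rule 89): 01101010111
Gen 2 (rule 106): 11110101101
Gen 3 (rule 137): 11100001000
Gen 4 (rule 89): 10111100111
Gen 5 (rule 106): 01100101101
Gen 6 (rule 137): 01000001000
Gen 7 (rule 89): 00111100111
Gen 8 (rule 106): 01100101101
Gen 9 (rule 137): 01000001000

Answer: 5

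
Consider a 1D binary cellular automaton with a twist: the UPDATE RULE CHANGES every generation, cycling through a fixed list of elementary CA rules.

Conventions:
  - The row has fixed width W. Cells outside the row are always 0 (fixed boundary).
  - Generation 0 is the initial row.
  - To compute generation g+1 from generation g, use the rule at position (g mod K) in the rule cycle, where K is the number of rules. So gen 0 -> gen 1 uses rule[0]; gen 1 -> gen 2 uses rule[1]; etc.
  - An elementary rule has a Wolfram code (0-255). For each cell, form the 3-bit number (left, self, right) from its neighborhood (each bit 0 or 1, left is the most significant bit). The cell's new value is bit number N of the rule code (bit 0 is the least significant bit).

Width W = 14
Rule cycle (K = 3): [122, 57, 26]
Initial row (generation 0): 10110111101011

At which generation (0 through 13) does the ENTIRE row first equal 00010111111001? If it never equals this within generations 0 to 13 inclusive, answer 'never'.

Gen 0: 10110111101011
Gen 1 (rule 122): 01111100110111
Gen 2 (rule 57): 01000010101100
Gen 3 (rule 26): 10100100001010
Gen 4 (rule 122): 01011010010101
Gen 5 (rule 57): 00110101001010
Gen 6 (rule 26): 01100000110001
Gen 7 (rule 122): 11110001111010
Gen 8 (rule 57): 10001101000101
Gen 9 (rule 26): 01011000101000
Gen 10 (rule 122): 10111101010100
Gen 11 (rule 57): 01100010101011
Gen 12 (rule 26): 11010100000010
Gen 13 (rule 122): 11101010000101

Answer: never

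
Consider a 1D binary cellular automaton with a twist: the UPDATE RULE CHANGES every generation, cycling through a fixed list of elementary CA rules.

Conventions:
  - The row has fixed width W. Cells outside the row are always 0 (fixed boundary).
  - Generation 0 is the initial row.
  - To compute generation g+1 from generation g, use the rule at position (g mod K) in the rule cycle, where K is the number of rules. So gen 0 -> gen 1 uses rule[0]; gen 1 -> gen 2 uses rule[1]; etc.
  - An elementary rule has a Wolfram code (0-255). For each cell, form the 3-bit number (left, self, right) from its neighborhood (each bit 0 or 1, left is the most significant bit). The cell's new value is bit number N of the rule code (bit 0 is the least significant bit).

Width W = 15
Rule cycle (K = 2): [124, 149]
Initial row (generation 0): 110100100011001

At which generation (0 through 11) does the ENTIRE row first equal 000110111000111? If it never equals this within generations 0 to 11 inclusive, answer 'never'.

Gen 0: 110100100011001
Gen 1 (rule 124): 111110110011101
Gen 2 (rule 149): 011100001001001
Gen 3 (rule 124): 010110001101101
Gen 4 (rule 149): 010001100000001
Gen 5 (rule 124): 011001110000001
Gen 6 (rule 149): 000100101111101
Gen 7 (rule 124): 000110111000111
Gen 8 (rule 149): 110000010110010
Gen 9 (rule 124): 111000011111011
Gen 10 (rule 149): 010111001110000
Gen 11 (rule 124): 011101101011000

Answer: 7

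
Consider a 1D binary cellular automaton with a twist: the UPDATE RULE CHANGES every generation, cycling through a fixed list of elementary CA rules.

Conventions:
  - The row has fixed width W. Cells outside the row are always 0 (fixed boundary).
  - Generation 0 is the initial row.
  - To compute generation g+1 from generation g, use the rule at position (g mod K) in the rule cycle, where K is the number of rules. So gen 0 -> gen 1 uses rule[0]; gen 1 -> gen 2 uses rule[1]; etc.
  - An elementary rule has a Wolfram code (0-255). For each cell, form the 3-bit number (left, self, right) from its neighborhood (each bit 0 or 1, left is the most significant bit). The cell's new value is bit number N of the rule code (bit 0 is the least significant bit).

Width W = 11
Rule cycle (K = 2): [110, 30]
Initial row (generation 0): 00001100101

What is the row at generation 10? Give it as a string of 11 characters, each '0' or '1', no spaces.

Gen 0: 00001100101
Gen 1 (rule 110): 00011101111
Gen 2 (rule 30): 00110001000
Gen 3 (rule 110): 01110011000
Gen 4 (rule 30): 11001110100
Gen 5 (rule 110): 11011011100
Gen 6 (rule 30): 10010010010
Gen 7 (rule 110): 10110110110
Gen 8 (rule 30): 10100100101
Gen 9 (rule 110): 11101101111
Gen 10 (rule 30): 10001001000

Answer: 10001001000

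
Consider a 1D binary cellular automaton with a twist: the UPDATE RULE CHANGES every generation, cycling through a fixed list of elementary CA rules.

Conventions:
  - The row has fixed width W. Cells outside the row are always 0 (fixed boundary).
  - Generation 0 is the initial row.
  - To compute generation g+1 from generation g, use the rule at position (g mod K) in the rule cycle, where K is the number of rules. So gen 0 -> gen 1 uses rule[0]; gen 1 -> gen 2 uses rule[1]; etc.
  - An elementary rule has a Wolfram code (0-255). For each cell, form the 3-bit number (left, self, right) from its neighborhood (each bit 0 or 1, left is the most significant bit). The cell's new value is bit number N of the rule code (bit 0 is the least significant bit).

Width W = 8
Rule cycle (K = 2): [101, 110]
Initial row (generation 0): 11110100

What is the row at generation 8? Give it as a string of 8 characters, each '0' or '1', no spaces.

Answer: 11100011

Derivation:
Gen 0: 11110100
Gen 1 (rule 101): 00011101
Gen 2 (rule 110): 00110111
Gen 3 (rule 101): 10011001
Gen 4 (rule 110): 10111011
Gen 5 (rule 101): 11001101
Gen 6 (rule 110): 11011111
Gen 7 (rule 101): 01100001
Gen 8 (rule 110): 11100011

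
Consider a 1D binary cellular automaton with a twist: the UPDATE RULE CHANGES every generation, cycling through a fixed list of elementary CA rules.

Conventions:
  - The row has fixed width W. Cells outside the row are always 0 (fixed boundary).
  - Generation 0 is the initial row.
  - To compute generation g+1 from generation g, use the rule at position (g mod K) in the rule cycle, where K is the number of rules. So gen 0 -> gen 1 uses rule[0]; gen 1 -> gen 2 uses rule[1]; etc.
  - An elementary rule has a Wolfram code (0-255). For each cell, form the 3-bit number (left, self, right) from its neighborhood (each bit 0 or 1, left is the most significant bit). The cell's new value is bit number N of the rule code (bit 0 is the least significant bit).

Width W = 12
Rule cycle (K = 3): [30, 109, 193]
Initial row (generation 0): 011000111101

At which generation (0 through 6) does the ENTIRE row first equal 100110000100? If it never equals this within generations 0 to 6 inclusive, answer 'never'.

Gen 0: 011000111101
Gen 1 (rule 30): 110101100001
Gen 2 (rule 109): 111111101101
Gen 3 (rule 193): 011111100100
Gen 4 (rule 30): 110000011110
Gen 5 (rule 109): 110111010010
Gen 6 (rule 193): 010011000000

Answer: never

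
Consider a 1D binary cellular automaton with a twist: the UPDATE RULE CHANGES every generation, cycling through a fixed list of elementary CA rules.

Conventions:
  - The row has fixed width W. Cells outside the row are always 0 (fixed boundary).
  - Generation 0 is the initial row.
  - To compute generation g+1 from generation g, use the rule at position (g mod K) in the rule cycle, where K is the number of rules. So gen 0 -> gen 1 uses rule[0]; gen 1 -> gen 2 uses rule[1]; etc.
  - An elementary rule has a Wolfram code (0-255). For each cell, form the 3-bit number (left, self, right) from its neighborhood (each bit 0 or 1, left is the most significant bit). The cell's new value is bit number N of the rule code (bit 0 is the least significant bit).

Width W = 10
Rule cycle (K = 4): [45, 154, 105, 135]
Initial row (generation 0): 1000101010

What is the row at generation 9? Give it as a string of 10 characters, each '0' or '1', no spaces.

Answer: 1010101100

Derivation:
Gen 0: 1000101010
Gen 1 (rule 45): 1010111110
Gen 2 (rule 154): 0000111101
Gen 3 (rule 105): 1110100110
Gen 4 (rule 135): 0100101000
Gen 5 (rule 45): 0100111011
Gen 6 (rule 154): 1011110010
Gen 7 (rule 105): 0110010000
Gen 8 (rule 135): 1000110111
Gen 9 (rule 45): 1010101100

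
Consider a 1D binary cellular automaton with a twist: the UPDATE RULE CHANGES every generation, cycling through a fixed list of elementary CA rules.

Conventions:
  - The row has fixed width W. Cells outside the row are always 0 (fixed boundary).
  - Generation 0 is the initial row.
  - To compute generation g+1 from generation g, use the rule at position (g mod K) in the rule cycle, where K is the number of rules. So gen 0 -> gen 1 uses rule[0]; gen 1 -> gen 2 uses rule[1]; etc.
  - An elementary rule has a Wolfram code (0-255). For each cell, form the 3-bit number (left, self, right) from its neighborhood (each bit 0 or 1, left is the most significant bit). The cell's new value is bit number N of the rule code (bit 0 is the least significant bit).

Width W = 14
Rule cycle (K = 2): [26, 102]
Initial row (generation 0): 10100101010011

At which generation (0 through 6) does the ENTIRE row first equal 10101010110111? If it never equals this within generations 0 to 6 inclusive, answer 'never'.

Answer: never

Derivation:
Gen 0: 10100101010011
Gen 1 (rule 26): 00011000001110
Gen 2 (rule 102): 00101000010010
Gen 3 (rule 26): 01000100101101
Gen 4 (rule 102): 11001101110111
Gen 5 (rule 26): 10111001000100
Gen 6 (rule 102): 11001011001100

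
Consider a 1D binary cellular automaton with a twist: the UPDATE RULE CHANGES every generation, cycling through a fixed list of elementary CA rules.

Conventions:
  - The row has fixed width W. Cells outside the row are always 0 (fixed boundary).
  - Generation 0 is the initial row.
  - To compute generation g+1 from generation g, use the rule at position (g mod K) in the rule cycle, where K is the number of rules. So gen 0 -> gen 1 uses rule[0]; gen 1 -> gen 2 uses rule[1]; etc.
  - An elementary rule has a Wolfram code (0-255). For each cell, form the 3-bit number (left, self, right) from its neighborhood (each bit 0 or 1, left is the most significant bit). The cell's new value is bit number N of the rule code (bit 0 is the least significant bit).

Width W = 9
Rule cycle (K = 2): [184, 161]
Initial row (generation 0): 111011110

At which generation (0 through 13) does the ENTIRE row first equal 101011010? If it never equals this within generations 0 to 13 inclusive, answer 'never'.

Answer: 13

Derivation:
Gen 0: 111011110
Gen 1 (rule 184): 110111101
Gen 2 (rule 161): 001011010
Gen 3 (rule 184): 000110101
Gen 4 (rule 161): 110001010
Gen 5 (rule 184): 101000101
Gen 6 (rule 161): 010010010
Gen 7 (rule 184): 001001001
Gen 8 (rule 161): 100000000
Gen 9 (rule 184): 010000000
Gen 10 (rule 161): 000111111
Gen 11 (rule 184): 000111110
Gen 12 (rule 161): 110011100
Gen 13 (rule 184): 101011010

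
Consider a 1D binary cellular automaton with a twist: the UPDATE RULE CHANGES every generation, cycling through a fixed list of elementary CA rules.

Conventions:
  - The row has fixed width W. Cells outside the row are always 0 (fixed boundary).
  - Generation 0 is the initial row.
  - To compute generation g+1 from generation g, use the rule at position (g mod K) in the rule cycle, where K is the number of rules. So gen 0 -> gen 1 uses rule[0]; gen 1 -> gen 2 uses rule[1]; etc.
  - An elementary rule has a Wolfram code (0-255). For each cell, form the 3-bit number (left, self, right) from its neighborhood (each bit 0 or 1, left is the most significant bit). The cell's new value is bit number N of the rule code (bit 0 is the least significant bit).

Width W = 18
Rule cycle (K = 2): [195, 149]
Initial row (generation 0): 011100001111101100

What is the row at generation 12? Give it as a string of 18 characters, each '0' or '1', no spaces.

Gen 0: 011100001111101100
Gen 1 (rule 195): 101101110111100101
Gen 2 (rule 149): 100000100011010101
Gen 3 (rule 195): 001111001101000000
Gen 4 (rule 149): 100110100001111111
Gen 5 (rule 195): 001010001110111111
Gen 6 (rule 149): 101011100100011110
Gen 7 (rule 195): 000001101001101110
Gen 8 (rule 149): 111100001100000101
Gen 9 (rule 195): 011101110101111000
Gen 10 (rule 149): 001000100100110111
Gen 11 (rule 195): 110011001001010011
Gen 12 (rule 149): 001000101101011000

Answer: 001000101101011000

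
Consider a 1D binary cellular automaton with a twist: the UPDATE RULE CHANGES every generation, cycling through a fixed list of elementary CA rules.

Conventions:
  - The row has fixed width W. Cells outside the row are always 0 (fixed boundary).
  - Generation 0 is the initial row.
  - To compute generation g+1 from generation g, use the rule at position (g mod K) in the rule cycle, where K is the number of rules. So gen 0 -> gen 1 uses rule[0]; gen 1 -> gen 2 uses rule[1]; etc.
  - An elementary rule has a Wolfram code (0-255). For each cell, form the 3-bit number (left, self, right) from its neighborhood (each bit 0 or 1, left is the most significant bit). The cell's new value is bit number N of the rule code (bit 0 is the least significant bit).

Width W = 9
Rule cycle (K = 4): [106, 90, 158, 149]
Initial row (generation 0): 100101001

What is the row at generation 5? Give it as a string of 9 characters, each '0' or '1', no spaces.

Answer: 100001010

Derivation:
Gen 0: 100101001
Gen 1 (rule 106): 001010010
Gen 2 (rule 90): 010001101
Gen 3 (rule 158): 111011001
Gen 4 (rule 149): 010000101
Gen 5 (rule 106): 100001010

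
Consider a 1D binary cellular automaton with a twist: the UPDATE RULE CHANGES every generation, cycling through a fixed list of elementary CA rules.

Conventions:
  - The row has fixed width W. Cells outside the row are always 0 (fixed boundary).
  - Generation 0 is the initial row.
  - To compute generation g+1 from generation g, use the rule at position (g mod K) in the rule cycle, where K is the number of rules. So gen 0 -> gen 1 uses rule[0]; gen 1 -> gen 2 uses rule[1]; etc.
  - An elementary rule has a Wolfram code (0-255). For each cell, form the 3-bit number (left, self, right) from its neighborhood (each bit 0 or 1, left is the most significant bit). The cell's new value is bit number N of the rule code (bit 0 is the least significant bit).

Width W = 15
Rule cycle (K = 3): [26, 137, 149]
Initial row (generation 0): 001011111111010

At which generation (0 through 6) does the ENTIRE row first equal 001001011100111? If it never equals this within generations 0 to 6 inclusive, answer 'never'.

Answer: never

Derivation:
Gen 0: 001011111111010
Gen 1 (rule 26): 010010000000001
Gen 2 (rule 137): 000000111111100
Gen 3 (rule 149): 111110011111011
Gen 4 (rule 26): 100001110000010
Gen 5 (rule 137): 001101100111000
Gen 6 (rule 149): 100000010010111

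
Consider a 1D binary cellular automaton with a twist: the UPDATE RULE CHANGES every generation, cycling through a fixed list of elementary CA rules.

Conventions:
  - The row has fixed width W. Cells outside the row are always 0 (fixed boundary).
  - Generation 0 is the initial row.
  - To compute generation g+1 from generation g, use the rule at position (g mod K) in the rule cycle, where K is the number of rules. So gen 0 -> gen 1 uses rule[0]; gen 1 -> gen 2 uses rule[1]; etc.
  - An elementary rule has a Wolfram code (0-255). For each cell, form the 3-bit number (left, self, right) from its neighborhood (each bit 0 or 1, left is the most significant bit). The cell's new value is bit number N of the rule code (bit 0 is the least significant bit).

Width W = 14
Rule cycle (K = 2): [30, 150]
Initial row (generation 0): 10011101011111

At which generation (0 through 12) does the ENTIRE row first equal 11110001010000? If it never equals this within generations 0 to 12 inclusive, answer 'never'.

Answer: 1

Derivation:
Gen 0: 10011101011111
Gen 1 (rule 30): 11110001010000
Gen 2 (rule 150): 01101011011000
Gen 3 (rule 30): 11001010010100
Gen 4 (rule 150): 00111011110110
Gen 5 (rule 30): 01100010000101
Gen 6 (rule 150): 10010111001101
Gen 7 (rule 30): 11110100111001
Gen 8 (rule 150): 01100111010111
Gen 9 (rule 30): 11011100010100
Gen 10 (rule 150): 00001010110110
Gen 11 (rule 30): 00011010100101
Gen 12 (rule 150): 00100010111101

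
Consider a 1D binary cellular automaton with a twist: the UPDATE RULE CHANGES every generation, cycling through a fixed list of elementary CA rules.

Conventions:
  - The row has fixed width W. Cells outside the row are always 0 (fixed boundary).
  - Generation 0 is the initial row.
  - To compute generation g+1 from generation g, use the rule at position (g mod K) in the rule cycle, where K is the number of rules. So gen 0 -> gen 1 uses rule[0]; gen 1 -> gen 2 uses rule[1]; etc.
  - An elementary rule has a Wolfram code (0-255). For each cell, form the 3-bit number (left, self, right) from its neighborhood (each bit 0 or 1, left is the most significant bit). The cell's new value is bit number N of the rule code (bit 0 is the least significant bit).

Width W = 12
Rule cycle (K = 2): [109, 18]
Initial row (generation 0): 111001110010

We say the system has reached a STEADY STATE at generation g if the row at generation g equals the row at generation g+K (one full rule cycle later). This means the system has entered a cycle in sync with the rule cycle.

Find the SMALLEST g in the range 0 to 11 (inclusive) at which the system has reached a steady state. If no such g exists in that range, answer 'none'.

Answer: 4

Derivation:
Gen 0: 111001110010
Gen 1 (rule 109): 101001010010
Gen 2 (rule 18): 000110001101
Gen 3 (rule 109): 110110101111
Gen 4 (rule 18): 000000000000
Gen 5 (rule 109): 111111111111
Gen 6 (rule 18): 000000000000
Gen 7 (rule 109): 111111111111
Gen 8 (rule 18): 000000000000
Gen 9 (rule 109): 111111111111
Gen 10 (rule 18): 000000000000
Gen 11 (rule 109): 111111111111
Gen 12 (rule 18): 000000000000
Gen 13 (rule 109): 111111111111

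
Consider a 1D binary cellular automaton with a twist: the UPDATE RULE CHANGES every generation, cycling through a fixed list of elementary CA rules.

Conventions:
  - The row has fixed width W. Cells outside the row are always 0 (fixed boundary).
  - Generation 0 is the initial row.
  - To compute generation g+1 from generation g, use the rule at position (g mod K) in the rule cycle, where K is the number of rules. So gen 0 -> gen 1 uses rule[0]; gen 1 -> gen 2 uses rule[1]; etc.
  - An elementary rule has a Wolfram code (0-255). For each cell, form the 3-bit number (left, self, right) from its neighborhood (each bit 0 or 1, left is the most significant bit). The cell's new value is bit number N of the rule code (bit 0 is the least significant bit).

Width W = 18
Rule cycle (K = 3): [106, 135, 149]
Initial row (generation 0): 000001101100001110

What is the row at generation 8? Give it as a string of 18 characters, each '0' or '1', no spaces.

Answer: 011001110111101100

Derivation:
Gen 0: 000001101100001110
Gen 1 (rule 106): 000011111100011010
Gen 2 (rule 135): 111101111001100010
Gen 3 (rule 149): 011000110100011011
Gen 4 (rule 106): 111001111000111111
Gen 5 (rule 135): 010010110011011110
Gen 6 (rule 149): 011010001000001101
Gen 7 (rule 106): 111100010000011110
Gen 8 (rule 135): 011001110111101100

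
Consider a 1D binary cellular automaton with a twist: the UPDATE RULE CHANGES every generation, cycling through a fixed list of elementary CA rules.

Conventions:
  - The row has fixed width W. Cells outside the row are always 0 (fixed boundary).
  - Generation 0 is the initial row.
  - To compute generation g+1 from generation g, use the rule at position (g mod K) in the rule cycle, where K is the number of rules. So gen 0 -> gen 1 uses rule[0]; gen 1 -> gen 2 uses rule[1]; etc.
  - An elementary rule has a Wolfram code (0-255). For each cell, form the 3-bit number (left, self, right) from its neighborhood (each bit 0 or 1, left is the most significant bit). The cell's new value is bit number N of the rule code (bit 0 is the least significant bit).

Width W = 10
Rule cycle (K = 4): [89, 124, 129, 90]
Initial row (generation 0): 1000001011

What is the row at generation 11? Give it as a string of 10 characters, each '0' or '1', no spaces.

Answer: 0001001000

Derivation:
Gen 0: 1000001011
Gen 1 (rule 89): 0111100011
Gen 2 (rule 124): 0100110011
Gen 3 (rule 129): 0000000000
Gen 4 (rule 90): 0000000000
Gen 5 (rule 89): 1111111111
Gen 6 (rule 124): 1000000001
Gen 7 (rule 129): 0011111100
Gen 8 (rule 90): 0110000110
Gen 9 (rule 89): 0111110111
Gen 10 (rule 124): 0100011101
Gen 11 (rule 129): 0001001000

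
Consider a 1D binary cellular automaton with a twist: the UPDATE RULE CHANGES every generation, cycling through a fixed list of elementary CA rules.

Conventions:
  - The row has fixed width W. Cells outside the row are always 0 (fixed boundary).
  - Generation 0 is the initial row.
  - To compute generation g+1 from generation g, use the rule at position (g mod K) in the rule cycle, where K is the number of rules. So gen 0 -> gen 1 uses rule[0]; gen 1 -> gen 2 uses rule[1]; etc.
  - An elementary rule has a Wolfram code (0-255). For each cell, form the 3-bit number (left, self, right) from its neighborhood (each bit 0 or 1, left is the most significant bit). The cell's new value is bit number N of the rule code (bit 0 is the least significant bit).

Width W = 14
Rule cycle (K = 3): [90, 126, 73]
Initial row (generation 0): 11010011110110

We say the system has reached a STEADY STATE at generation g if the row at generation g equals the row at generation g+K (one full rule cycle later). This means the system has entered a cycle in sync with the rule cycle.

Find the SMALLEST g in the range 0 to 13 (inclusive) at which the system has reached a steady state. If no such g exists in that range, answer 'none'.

Answer: 9

Derivation:
Gen 0: 11010011110110
Gen 1 (rule 90): 11001110010111
Gen 2 (rule 126): 11111011111101
Gen 3 (rule 73): 10001010000100
Gen 4 (rule 90): 01010001001010
Gen 5 (rule 126): 11111011111111
Gen 6 (rule 73): 10001010000001
Gen 7 (rule 90): 01010001000010
Gen 8 (rule 126): 11111011100111
Gen 9 (rule 73): 10001010100101
Gen 10 (rule 90): 01010000011000
Gen 11 (rule 126): 11111000111100
Gen 12 (rule 73): 10001010100101
Gen 13 (rule 90): 01010000011000
Gen 14 (rule 126): 11111000111100
Gen 15 (rule 73): 10001010100101
Gen 16 (rule 90): 01010000011000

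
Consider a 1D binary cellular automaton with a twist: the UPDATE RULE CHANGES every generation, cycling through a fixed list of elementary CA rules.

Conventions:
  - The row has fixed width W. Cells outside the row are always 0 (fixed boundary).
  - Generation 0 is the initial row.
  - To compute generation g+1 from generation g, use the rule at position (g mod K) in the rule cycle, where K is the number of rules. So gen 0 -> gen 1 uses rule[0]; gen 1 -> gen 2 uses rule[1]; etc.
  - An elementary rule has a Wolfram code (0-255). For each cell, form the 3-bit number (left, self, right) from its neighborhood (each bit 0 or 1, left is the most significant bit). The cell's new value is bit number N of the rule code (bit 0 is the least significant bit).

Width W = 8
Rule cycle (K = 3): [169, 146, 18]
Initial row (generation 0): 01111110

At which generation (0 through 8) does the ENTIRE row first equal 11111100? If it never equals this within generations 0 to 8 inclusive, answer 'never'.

Answer: 4

Derivation:
Gen 0: 01111110
Gen 1 (rule 169): 01111100
Gen 2 (rule 146): 10111010
Gen 3 (rule 18): 00000001
Gen 4 (rule 169): 11111100
Gen 5 (rule 146): 01111010
Gen 6 (rule 18): 10000001
Gen 7 (rule 169): 00111100
Gen 8 (rule 146): 01011010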